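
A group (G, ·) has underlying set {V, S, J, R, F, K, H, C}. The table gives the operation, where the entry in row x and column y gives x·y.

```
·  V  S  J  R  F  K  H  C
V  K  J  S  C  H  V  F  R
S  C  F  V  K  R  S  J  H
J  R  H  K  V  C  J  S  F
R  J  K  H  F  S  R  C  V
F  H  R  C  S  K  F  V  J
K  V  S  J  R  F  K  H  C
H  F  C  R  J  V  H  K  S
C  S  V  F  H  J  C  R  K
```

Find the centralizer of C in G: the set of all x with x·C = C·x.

{C, F, J, K}

Compare row C with column C entry by entry.
J·C = F = C·J, so J commutes with C.
V·C = R but C·V = S, so V does not.
Collecting the elements that commute with C: C(C) = {C, F, J, K}.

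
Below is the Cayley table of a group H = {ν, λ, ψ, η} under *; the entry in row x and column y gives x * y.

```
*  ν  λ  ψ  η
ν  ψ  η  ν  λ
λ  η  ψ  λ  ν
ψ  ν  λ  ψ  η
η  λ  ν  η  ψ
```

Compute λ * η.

ν

Read row λ, column η: λ * η = ν.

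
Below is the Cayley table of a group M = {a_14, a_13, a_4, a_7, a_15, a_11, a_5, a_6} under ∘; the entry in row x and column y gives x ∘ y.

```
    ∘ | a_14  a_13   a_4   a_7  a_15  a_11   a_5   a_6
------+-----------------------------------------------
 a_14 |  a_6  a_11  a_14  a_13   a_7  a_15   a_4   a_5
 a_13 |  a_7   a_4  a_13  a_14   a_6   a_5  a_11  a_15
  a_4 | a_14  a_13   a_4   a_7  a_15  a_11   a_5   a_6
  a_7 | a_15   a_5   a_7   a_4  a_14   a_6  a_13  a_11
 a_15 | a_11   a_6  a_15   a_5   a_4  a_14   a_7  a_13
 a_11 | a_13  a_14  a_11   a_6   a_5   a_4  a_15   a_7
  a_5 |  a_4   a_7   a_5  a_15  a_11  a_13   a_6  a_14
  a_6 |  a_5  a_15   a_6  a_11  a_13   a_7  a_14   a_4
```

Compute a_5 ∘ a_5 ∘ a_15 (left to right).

a_5 ∘ a_5 = a_6
a_6 ∘ a_15 = a_13

a_13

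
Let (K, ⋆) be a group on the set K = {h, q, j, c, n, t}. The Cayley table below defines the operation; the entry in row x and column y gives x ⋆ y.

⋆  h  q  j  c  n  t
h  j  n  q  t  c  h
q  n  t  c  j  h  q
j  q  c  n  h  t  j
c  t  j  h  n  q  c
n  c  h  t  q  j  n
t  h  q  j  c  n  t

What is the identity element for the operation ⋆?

t

The identity e satisfies e ⋆ x = x for all x, so its row in the table reproduces the column headers.
Row t reads: h, q, j, c, n, t — exactly the header order. So t is the identity.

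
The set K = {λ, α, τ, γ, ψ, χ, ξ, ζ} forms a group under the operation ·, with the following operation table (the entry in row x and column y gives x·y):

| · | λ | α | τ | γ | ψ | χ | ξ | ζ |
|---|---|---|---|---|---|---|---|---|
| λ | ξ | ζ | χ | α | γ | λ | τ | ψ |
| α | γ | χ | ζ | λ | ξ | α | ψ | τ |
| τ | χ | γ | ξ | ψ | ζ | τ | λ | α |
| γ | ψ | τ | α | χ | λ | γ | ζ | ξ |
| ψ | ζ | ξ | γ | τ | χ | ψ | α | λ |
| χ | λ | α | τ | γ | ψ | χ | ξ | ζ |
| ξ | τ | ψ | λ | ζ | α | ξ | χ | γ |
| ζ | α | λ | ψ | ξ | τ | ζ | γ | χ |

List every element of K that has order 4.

{λ, τ}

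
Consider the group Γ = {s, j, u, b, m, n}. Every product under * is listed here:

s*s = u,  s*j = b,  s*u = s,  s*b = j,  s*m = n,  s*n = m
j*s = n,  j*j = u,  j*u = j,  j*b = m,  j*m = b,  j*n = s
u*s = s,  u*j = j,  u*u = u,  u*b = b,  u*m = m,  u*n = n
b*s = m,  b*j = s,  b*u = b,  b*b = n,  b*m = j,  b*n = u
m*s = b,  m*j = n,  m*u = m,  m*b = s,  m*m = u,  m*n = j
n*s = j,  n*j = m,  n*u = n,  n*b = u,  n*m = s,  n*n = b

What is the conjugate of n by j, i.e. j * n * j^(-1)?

b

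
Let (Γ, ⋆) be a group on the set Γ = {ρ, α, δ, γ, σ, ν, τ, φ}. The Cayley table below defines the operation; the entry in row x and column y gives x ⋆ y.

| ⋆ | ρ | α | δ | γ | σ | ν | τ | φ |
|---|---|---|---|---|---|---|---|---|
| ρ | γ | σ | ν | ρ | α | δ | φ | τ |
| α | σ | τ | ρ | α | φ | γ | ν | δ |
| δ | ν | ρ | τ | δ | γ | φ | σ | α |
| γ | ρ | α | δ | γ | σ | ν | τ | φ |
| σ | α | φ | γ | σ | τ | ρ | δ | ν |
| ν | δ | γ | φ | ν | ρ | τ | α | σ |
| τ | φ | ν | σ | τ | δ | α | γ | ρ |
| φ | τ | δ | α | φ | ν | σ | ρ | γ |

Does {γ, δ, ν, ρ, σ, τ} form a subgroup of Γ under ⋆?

No

σ ⋆ ρ = α, which is not in {γ, δ, ν, ρ, σ, τ}.
The subset is not closed under ⋆, so it is not a subgroup.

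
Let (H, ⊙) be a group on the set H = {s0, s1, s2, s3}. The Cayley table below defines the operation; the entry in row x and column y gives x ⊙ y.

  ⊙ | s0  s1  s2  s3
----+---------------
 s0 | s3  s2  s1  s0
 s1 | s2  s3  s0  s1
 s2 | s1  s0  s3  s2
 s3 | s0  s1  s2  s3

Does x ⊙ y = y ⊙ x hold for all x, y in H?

Check whether the table is symmetric across its main diagonal.
Every entry (row x, col y) equals the entry (row y, col x), so H is abelian.
(In fact H ≅ the Klein four-group V_4.)

Yes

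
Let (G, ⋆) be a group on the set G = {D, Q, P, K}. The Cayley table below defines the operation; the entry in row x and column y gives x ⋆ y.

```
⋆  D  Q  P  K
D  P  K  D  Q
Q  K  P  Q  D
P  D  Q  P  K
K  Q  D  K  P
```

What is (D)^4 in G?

D^1 = D
D^2 = D ⋆ D = P
D^3 = P ⋆ D = D
D^4 = D ⋆ D = P

P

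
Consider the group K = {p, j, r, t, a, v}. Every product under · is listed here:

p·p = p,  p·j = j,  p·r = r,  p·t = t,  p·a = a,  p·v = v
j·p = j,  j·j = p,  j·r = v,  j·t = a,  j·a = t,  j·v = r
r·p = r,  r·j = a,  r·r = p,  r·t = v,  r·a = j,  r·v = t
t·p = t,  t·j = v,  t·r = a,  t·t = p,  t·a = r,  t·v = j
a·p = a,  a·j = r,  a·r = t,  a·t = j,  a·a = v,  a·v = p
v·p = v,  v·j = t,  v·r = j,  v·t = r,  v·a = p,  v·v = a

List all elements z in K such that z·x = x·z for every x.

{p}

An element z is central iff its row equals its column in the table.
For v: v·r = j ≠ t = r·v, so v ∉ Z.
Checking each element this way leaves Z(K) = {p}.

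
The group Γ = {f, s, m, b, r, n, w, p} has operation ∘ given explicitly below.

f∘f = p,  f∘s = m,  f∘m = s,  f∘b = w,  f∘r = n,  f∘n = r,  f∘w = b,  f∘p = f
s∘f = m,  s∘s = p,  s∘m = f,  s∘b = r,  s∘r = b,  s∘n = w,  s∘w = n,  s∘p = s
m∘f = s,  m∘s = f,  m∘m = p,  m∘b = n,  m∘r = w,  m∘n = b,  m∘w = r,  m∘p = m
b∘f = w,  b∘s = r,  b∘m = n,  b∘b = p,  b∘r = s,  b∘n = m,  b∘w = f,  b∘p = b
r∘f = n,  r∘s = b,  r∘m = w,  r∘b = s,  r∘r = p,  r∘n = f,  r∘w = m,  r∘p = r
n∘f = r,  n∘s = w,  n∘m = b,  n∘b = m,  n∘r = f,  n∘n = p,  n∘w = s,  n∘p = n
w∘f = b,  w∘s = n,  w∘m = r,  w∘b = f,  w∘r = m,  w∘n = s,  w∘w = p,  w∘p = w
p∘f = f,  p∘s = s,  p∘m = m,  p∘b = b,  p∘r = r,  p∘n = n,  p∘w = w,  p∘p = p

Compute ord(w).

The identity element is p (its row matches the header).
w^1 = w
w^2 = w ∘ w = p
The first power of w equal to the identity is w^2, so ord(w) = 2.

2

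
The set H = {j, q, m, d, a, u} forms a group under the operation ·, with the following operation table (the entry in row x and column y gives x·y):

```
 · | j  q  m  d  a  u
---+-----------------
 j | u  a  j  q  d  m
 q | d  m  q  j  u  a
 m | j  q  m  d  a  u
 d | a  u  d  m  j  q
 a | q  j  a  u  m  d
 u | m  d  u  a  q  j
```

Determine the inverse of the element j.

u

First locate the identity: row m matches the header, so m is the identity.
Scan row j for m: j·u = m. Hence j^(-1) = u.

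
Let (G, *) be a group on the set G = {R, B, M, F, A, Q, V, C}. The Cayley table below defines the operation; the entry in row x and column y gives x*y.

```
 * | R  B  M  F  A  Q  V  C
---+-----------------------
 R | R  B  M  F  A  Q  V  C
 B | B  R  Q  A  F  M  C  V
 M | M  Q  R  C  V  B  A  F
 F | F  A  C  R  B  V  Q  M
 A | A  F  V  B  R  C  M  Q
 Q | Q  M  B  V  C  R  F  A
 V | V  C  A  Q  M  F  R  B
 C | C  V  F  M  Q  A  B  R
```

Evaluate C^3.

C

C^1 = C
C^2 = C*C = R
C^3 = R*C = C
(Structurally, G here is isomorphic to the elementary abelian group (Z_2)^3.)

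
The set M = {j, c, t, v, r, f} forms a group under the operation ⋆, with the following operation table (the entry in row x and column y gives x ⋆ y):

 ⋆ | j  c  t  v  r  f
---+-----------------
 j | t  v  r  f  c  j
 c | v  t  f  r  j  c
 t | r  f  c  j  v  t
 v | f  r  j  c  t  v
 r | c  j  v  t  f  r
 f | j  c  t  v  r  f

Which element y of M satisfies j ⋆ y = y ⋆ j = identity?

v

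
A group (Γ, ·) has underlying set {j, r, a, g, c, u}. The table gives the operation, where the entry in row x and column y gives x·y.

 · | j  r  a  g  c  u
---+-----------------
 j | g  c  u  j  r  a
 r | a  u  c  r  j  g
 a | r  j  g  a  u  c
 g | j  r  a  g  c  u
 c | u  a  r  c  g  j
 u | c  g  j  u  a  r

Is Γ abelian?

r·j = a but j·r = c.
Since r and j do not commute, Γ is not abelian.

No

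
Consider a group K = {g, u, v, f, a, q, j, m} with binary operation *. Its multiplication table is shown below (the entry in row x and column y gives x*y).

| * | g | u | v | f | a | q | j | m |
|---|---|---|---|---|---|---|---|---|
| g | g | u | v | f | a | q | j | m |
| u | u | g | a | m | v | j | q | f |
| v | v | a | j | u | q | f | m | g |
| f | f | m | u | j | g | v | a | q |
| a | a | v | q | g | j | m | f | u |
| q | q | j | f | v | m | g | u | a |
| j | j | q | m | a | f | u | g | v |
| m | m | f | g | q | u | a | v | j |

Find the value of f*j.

a

Read row f, column j: f*j = a.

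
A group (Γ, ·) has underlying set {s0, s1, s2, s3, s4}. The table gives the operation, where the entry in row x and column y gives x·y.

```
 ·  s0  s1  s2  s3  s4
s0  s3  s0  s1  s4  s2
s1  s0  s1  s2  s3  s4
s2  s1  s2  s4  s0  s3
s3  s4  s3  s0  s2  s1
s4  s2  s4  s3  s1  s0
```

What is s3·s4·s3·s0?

s3·s4 = s1
s1·s3 = s3
s3·s0 = s4
(Structurally, Γ here is isomorphic to the cyclic group Z_5.)

s4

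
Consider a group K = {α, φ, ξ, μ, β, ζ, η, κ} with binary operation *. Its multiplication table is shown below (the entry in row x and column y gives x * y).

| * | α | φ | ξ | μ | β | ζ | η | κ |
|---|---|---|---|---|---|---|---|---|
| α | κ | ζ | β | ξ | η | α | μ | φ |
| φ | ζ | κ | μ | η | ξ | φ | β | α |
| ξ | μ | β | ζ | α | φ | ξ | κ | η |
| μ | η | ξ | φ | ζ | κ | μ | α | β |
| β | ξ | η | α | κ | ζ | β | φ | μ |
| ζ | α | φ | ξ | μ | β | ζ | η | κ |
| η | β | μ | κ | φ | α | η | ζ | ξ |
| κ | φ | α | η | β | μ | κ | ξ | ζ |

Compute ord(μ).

2

The identity element is ζ (its row matches the header).
μ^1 = μ
μ^2 = μ * μ = ζ
The first power of μ equal to the identity is μ^2, so ord(μ) = 2.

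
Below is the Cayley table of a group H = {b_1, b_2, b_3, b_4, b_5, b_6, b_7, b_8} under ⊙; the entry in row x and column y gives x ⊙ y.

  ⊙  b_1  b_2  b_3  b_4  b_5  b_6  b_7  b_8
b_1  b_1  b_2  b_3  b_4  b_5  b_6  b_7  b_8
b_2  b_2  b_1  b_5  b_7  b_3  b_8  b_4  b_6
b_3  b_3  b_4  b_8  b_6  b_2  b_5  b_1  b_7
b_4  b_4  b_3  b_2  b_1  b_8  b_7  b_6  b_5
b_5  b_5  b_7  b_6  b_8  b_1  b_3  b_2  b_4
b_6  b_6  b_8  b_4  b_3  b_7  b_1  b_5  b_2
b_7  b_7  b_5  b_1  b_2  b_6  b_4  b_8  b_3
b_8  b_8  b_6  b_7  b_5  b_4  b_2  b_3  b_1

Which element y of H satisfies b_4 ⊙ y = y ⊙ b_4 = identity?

b_4

First locate the identity: row b_1 matches the header, so b_1 is the identity.
Scan row b_4 for b_1: b_4 ⊙ b_4 = b_1. Hence b_4^(-1) = b_4.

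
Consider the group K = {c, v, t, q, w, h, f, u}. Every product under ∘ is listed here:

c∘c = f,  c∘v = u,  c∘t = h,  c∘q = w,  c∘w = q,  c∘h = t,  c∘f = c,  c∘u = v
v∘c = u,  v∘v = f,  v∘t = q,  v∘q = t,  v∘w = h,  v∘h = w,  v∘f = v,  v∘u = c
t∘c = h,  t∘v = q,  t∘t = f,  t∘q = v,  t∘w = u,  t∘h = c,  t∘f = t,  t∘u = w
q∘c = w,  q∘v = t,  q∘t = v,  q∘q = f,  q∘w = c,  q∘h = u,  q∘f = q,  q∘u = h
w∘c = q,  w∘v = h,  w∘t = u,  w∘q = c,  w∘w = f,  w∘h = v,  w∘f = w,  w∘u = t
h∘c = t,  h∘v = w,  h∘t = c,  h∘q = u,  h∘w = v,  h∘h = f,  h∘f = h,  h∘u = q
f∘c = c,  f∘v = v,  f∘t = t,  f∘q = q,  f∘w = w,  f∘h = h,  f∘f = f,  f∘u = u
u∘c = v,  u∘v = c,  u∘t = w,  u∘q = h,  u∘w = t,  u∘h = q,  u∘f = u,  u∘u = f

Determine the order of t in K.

The identity element is f (its row matches the header).
t^1 = t
t^2 = t ∘ t = f
The first power of t equal to the identity is t^2, so ord(t) = 2.

2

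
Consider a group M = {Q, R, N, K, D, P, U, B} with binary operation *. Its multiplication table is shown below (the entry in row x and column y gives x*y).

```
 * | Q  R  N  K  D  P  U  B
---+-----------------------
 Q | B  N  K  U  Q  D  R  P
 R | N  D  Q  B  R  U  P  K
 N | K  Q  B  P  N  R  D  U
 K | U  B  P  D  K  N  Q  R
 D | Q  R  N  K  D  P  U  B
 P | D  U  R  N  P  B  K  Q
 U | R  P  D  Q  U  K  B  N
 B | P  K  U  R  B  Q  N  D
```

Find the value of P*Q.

D

Read row P, column Q: P*Q = D.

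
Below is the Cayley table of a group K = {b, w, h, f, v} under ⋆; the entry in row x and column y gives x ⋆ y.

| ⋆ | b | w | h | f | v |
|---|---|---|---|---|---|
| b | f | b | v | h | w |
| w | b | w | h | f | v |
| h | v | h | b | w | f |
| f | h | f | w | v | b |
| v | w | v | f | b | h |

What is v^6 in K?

v^1 = v
v^2 = v ⋆ v = h
v^3 = h ⋆ v = f
v^4 = f ⋆ v = b
v^5 = b ⋆ v = w
v^6 = w ⋆ v = v

v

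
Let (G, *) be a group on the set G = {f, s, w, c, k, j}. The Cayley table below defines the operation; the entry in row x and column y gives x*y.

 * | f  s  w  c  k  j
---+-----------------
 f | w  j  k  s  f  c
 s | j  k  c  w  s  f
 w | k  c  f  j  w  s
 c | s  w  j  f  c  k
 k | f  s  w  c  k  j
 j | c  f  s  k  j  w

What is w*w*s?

j

w*w = f
f*s = j
(Structurally, G here is isomorphic to the cyclic group Z_6.)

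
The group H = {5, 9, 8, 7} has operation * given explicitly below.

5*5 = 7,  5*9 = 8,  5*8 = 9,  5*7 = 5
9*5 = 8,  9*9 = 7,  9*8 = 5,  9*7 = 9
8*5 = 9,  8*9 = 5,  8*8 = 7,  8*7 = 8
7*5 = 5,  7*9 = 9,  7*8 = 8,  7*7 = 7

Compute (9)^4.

9^1 = 9
9^2 = 9 * 9 = 7
9^3 = 7 * 9 = 9
9^4 = 9 * 9 = 7
(Structurally, H here is isomorphic to the Klein four-group V_4.)

7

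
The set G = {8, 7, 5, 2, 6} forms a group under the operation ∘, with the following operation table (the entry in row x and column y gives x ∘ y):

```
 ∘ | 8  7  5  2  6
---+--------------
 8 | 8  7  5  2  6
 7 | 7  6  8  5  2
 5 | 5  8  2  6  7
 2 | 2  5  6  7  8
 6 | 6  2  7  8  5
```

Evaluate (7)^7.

7^1 = 7
7^2 = 7 ∘ 7 = 6
7^3 = 6 ∘ 7 = 2
7^4 = 2 ∘ 7 = 5
7^5 = 5 ∘ 7 = 8
7^6 = 8 ∘ 7 = 7
7^7 = 7 ∘ 7 = 6

6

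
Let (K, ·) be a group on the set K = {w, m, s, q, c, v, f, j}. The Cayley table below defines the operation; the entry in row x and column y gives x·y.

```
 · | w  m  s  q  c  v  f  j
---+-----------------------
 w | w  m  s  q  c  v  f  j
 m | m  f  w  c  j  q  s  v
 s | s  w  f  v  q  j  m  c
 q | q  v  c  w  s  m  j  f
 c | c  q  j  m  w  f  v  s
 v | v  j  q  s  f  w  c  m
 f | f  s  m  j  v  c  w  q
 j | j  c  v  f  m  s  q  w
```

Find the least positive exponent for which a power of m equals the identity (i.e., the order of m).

The identity element is w (its row matches the header).
m^1 = m
m^2 = m·m = f
m^3 = f·m = s
m^4 = s·m = w
The first power of m equal to the identity is m^4, so ord(m) = 4.

4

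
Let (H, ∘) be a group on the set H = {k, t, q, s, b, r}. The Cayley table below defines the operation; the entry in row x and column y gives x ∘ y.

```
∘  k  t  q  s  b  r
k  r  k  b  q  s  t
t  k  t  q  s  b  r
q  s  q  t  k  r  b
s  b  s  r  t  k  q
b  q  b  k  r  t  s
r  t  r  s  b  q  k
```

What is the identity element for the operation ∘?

t

The identity e satisfies e ∘ x = x for all x, so its row in the table reproduces the column headers.
Row t reads: k, t, q, s, b, r — exactly the header order. So t is the identity.
(Structurally, H here is isomorphic to the symmetric group S_3.)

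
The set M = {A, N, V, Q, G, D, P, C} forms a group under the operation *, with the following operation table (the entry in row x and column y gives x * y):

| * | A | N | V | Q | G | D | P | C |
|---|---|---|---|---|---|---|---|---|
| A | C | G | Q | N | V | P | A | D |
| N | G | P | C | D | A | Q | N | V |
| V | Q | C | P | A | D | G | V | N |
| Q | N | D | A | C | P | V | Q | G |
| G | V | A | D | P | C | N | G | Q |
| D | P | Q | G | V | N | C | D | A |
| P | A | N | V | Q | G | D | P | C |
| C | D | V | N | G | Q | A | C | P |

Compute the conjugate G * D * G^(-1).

The identity is P. In row G, the entry P sits in column Q, so G^(-1) = Q.
G * D = N
N * Q = D

D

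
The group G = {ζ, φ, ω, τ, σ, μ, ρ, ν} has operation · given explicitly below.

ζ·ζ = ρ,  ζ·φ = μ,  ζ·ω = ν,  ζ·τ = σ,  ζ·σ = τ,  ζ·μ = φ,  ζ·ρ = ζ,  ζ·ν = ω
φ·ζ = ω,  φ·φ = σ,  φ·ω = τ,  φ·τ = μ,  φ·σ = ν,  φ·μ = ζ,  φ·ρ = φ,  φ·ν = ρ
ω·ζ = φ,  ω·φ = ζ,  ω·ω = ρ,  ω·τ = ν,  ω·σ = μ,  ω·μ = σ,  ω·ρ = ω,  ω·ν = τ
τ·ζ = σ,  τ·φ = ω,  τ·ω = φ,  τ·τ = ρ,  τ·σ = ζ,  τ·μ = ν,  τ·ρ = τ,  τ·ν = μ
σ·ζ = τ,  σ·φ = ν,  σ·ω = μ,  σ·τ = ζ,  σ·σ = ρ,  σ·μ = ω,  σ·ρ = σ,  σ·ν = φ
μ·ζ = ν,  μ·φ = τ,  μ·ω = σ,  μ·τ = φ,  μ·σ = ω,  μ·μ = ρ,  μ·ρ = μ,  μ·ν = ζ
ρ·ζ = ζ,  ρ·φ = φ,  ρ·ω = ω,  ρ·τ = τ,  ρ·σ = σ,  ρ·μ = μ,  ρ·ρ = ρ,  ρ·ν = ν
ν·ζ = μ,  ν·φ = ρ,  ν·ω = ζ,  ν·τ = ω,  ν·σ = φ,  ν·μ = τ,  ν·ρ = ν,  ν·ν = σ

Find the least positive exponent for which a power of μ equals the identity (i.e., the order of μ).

The identity element is ρ (its row matches the header).
μ^1 = μ
μ^2 = μ·μ = ρ
The first power of μ equal to the identity is μ^2, so ord(μ) = 2.
(Structurally, G here is isomorphic to the dihedral group D_4.)

2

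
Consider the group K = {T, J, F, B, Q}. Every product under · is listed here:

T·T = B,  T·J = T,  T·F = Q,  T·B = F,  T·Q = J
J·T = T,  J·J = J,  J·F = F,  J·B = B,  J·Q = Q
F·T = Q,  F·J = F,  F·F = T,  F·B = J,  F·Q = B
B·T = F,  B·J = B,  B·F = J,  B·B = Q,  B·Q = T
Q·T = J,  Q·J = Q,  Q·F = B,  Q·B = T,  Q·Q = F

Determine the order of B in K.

The identity element is J (its row matches the header).
B^1 = B
B^2 = B·B = Q
B^3 = Q·B = T
B^4 = T·B = F
B^5 = F·B = J
The first power of B equal to the identity is B^5, so ord(B) = 5.

5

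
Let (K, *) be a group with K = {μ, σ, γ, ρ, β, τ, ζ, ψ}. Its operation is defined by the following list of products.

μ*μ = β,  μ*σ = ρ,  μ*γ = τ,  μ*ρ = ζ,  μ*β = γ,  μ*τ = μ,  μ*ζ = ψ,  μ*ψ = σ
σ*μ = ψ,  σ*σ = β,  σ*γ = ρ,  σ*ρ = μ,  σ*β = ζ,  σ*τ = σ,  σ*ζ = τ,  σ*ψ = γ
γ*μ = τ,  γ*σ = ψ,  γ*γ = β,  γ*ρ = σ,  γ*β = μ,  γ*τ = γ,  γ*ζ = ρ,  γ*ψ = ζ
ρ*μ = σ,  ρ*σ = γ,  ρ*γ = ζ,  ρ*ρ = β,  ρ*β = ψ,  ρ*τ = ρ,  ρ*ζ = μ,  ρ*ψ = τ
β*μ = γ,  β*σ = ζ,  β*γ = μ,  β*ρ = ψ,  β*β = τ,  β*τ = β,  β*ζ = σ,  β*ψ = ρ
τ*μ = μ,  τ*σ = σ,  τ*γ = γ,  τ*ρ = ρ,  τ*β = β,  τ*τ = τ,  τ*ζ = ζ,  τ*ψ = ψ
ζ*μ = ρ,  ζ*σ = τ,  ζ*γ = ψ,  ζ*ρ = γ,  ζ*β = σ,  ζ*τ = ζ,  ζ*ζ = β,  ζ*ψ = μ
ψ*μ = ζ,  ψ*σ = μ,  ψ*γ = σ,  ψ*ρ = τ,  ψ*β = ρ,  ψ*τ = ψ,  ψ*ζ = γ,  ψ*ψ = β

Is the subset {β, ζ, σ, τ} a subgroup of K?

Yes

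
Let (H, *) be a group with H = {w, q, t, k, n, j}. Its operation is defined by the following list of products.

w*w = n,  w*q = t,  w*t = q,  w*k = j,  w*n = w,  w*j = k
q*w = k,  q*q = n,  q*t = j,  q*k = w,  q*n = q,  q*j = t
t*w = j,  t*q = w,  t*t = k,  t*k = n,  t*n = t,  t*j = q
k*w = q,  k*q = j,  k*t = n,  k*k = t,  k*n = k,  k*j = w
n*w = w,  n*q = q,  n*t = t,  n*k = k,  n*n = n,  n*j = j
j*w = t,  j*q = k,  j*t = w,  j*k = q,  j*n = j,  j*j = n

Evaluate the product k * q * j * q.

q

k * q = j
j * j = n
n * q = q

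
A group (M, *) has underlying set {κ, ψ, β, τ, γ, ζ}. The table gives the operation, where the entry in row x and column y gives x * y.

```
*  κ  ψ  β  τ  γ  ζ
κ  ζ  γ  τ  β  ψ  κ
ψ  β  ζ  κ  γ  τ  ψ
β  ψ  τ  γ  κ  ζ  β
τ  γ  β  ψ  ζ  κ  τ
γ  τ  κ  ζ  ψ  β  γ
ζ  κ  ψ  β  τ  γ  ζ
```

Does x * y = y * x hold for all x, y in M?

No

γ * τ = ψ but τ * γ = κ.
Since γ and τ do not commute, M is not abelian.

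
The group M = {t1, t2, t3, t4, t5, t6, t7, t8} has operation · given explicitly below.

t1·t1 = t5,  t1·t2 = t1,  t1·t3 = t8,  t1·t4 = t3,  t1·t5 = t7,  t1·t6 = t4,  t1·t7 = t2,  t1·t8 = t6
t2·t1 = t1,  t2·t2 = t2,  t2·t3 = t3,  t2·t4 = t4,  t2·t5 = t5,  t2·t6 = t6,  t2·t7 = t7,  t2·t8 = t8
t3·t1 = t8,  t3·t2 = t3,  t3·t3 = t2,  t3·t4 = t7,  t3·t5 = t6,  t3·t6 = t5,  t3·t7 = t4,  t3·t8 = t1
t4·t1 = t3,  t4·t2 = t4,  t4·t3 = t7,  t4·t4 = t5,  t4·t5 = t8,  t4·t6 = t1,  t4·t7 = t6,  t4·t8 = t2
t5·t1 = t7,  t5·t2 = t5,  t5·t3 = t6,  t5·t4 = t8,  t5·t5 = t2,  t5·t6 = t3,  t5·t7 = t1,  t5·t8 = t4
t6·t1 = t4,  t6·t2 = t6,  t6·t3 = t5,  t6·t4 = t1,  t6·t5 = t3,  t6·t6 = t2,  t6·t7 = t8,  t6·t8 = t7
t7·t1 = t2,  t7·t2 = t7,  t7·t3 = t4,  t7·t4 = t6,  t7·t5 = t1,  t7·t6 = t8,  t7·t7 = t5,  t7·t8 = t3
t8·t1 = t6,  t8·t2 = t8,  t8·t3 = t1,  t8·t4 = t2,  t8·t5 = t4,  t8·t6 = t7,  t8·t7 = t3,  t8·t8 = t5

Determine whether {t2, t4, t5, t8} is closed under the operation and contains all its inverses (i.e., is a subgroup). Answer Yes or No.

Yes

{t2, t4, t5, t8} contains the identity t2.
Checking products: every product of two elements of {t2, t4, t5, t8} (read from the table) lies in {t2, t4, t5, t8}, so the set is closed.
In a finite group, a nonempty closed subset is a subgroup. So {t2, t4, t5, t8} ≤ M.
(Structurally, M here is isomorphic to Z_2 x Z_4.)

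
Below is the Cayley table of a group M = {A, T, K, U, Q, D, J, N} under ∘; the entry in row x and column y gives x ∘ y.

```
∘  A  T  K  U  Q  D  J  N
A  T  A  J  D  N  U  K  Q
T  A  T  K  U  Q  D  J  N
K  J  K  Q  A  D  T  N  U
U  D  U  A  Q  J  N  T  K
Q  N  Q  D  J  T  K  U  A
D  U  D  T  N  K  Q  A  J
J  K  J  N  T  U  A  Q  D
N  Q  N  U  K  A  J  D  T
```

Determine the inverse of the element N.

First locate the identity: row T matches the header, so T is the identity.
Scan row N for T: N ∘ N = T. Hence N^(-1) = N.

N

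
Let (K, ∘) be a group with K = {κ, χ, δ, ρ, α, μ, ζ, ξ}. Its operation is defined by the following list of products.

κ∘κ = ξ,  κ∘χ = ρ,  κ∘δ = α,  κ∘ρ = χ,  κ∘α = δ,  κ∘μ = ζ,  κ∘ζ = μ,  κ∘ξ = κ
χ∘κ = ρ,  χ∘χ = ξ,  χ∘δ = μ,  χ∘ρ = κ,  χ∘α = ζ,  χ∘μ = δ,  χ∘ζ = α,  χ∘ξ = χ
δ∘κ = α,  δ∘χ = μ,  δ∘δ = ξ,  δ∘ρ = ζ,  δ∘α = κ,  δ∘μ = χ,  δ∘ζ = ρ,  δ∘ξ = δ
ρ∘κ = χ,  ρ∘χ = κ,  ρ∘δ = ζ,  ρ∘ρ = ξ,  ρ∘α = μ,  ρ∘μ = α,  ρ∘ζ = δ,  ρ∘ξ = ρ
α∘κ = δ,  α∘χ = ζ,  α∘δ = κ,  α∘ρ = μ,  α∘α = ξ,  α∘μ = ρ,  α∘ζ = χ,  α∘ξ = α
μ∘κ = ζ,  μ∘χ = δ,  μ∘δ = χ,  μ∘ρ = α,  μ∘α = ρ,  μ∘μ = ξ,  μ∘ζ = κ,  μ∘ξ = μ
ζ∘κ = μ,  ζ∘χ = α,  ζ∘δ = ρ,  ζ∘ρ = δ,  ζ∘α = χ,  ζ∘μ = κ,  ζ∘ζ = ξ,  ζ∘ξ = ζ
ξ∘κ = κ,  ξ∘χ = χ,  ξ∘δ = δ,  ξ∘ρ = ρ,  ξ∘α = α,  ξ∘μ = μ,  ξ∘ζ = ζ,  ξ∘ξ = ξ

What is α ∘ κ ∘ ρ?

α ∘ κ = δ
δ ∘ ρ = ζ

ζ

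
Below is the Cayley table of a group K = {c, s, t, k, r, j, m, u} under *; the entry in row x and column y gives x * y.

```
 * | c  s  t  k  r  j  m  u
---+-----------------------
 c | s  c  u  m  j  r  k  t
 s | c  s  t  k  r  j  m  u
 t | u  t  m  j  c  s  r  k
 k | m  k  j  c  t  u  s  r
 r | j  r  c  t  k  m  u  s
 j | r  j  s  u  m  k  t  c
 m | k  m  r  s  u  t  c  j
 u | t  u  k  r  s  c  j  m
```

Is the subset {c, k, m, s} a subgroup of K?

{c, k, m, s} contains the identity s.
Checking products: every product of two elements of {c, k, m, s} (read from the table) lies in {c, k, m, s}, so the set is closed.
In a finite group, a nonempty closed subset is a subgroup. So {c, k, m, s} ≤ K.

Yes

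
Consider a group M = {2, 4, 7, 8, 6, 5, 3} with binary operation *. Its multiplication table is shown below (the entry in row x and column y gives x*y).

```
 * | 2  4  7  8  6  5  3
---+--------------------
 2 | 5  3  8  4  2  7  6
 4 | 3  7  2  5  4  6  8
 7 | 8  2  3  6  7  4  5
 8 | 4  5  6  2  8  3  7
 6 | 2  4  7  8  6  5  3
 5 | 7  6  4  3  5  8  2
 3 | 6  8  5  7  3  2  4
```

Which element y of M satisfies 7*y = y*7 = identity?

8

First locate the identity: row 6 matches the header, so 6 is the identity.
Scan row 7 for 6: 7*8 = 6. Hence 7^(-1) = 8.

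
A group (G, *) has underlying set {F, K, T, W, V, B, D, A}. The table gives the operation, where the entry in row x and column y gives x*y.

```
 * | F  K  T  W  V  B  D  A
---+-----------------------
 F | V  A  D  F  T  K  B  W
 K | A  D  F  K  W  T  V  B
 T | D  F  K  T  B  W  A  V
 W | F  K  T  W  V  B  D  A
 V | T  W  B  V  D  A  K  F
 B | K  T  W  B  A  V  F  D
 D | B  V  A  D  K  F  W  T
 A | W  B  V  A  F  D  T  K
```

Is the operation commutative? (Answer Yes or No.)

Check whether the table is symmetric across its main diagonal.
Every entry (row x, col y) equals the entry (row y, col x), so G is abelian.

Yes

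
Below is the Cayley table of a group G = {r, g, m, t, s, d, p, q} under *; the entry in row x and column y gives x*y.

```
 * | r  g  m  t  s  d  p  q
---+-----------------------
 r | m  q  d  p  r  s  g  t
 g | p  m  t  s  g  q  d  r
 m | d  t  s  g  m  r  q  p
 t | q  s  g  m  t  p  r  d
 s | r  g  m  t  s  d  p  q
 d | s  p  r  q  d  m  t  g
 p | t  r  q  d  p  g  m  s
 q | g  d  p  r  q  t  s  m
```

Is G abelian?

q*d = t but d*q = g.
Since q and d do not commute, G is not abelian.

No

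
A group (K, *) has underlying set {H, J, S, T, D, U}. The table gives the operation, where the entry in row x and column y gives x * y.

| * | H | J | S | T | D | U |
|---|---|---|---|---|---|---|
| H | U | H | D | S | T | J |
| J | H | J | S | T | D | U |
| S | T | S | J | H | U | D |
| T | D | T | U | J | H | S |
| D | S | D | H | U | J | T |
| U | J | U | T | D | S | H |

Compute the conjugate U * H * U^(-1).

The identity is J. In row U, the entry J sits in column H, so U^(-1) = H.
U * H = J
J * H = H

H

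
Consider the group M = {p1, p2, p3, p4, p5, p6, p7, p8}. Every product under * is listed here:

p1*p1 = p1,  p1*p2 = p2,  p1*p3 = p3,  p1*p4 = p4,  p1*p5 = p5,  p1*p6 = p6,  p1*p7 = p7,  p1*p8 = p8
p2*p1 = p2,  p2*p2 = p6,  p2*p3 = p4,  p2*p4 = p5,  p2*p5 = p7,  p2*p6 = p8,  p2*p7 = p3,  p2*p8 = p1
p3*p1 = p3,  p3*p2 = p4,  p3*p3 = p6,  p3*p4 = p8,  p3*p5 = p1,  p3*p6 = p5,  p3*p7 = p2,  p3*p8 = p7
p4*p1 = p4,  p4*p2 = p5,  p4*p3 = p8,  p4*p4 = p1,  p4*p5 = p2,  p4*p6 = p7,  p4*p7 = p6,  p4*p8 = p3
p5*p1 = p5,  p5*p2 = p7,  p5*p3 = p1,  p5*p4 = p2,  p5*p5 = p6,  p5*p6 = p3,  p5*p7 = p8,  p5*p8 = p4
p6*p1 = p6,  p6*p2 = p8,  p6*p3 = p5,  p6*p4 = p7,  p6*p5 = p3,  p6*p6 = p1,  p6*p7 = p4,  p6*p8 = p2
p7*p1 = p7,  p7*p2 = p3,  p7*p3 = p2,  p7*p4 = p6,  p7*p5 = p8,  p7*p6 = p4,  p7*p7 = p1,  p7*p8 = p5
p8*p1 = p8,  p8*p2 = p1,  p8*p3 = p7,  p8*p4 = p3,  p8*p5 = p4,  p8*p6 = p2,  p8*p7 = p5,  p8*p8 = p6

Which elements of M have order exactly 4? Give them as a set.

{p2, p3, p5, p8}

Identity is p1. Compute the order of each non-identity element by repeated multiplication:
  p2: p2 → p6 → p8 → p1  (order 4)
  p3: p3 → p6 → p5 → p1  (order 4)
  p4: p4 → p1  (order 2)
  p5: p5 → p6 → p3 → p1  (order 4)
  p6: p6 → p1  (order 2)
  p7: p7 → p1  (order 2)
  p8: p8 → p6 → p2 → p1  (order 4)
Elements of order 4: {p2, p3, p5, p8}.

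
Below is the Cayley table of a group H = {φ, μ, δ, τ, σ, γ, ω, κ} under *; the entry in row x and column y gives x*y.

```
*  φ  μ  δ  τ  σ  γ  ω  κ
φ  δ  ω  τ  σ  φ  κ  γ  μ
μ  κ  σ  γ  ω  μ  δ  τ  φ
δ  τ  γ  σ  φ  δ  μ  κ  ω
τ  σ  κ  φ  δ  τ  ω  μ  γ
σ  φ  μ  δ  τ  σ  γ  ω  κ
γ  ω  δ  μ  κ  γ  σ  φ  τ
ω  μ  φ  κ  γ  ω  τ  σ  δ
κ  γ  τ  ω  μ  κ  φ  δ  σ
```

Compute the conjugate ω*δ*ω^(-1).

The identity is σ. In row ω, the entry σ sits in column ω, so ω^(-1) = ω.
ω*δ = κ
κ*ω = δ

δ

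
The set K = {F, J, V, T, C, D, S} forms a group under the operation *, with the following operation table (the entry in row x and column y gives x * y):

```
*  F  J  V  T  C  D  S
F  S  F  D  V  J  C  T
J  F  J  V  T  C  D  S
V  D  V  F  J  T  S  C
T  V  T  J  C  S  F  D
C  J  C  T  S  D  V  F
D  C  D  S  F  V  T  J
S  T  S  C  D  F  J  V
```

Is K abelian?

Check whether the table is symmetric across its main diagonal.
Every entry (row x, col y) equals the entry (row y, col x), so K is abelian.

Yes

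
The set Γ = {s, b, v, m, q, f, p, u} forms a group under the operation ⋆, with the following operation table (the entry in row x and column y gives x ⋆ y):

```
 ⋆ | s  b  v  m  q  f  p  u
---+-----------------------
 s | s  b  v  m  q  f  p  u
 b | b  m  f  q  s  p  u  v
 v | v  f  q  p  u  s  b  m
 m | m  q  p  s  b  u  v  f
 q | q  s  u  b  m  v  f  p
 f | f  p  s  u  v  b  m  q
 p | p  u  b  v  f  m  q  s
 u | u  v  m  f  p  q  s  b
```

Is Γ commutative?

Check whether the table is symmetric across its main diagonal.
Every entry (row x, col y) equals the entry (row y, col x), so Γ is abelian.
(In fact Γ ≅ the cyclic group Z_8.)

Yes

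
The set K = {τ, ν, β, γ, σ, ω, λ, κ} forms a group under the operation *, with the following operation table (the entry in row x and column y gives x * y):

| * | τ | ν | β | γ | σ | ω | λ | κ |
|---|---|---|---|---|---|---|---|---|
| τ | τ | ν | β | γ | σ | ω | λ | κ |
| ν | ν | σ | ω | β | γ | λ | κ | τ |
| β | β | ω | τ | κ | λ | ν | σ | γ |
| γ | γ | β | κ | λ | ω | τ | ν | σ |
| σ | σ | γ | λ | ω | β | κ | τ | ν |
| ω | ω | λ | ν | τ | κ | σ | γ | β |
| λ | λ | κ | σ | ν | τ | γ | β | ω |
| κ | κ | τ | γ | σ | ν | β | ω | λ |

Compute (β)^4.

β^1 = β
β^2 = β * β = τ
β^3 = τ * β = β
β^4 = β * β = τ
(Structurally, K here is isomorphic to the cyclic group Z_8.)

τ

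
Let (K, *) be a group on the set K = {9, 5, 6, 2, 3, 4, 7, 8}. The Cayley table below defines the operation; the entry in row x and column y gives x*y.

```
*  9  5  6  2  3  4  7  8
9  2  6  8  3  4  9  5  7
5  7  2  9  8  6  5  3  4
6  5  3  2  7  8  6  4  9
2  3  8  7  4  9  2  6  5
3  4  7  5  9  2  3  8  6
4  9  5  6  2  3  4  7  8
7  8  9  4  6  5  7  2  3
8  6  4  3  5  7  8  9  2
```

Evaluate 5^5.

5

5^1 = 5
5^2 = 5*5 = 2
5^3 = 2*5 = 8
5^4 = 8*5 = 4
5^5 = 4*5 = 5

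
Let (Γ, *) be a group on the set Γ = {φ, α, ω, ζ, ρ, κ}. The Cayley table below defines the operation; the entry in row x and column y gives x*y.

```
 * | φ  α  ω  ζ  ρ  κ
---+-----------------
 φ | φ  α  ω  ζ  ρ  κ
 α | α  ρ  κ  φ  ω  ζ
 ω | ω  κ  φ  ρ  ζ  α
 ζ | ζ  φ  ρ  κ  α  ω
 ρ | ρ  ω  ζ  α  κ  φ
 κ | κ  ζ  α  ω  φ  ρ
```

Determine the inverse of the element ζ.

α

First locate the identity: row φ matches the header, so φ is the identity.
Scan row ζ for φ: ζ*α = φ. Hence ζ^(-1) = α.
(Structurally, Γ here is isomorphic to the cyclic group Z_6.)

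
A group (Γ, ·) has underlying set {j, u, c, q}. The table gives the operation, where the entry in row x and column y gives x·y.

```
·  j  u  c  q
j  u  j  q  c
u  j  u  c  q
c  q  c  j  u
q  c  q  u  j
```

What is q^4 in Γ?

u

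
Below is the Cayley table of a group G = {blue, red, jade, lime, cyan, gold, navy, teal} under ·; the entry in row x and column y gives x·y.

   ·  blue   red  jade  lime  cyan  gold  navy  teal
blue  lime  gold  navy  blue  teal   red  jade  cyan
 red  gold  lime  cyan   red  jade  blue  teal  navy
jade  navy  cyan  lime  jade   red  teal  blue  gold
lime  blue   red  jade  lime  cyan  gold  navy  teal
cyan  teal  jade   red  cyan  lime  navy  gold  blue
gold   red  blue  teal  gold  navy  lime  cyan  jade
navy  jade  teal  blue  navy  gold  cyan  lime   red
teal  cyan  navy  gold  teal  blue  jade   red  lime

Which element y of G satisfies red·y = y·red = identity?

red

First locate the identity: row lime matches the header, so lime is the identity.
Scan row red for lime: red·red = lime. Hence red^(-1) = red.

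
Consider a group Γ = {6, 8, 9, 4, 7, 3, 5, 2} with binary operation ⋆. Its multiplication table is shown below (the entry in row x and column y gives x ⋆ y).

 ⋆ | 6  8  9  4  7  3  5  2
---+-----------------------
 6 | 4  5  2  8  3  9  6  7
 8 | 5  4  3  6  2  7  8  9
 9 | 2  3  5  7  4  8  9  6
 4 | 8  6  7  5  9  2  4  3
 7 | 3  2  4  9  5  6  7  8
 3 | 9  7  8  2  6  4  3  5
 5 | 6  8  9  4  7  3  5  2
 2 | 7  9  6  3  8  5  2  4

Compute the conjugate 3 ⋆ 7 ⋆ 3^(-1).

The identity is 5. In row 3, the entry 5 sits in column 2, so 3^(-1) = 2.
3 ⋆ 7 = 6
6 ⋆ 2 = 7
(Structurally, Γ here is isomorphic to Z_2 x Z_4.)

7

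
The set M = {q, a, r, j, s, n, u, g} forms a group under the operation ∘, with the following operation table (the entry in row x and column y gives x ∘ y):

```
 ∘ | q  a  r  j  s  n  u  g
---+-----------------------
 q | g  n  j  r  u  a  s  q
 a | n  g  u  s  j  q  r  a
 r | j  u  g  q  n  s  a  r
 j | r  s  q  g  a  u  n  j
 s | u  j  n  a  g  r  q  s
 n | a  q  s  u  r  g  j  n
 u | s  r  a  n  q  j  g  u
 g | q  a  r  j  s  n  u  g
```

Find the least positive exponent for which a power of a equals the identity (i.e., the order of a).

2

The identity element is g (its row matches the header).
a^1 = a
a^2 = a ∘ a = g
The first power of a equal to the identity is a^2, so ord(a) = 2.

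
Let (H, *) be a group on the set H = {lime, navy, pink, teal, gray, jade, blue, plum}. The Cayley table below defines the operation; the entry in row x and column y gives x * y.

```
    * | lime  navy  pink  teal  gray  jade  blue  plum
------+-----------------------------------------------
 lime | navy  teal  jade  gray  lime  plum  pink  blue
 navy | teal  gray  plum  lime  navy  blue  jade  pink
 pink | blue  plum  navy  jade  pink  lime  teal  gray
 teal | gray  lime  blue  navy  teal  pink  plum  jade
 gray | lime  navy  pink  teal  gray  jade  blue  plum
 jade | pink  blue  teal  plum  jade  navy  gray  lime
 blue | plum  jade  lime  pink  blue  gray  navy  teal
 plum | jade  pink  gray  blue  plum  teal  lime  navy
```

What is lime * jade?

Read row lime, column jade: lime * jade = plum.

plum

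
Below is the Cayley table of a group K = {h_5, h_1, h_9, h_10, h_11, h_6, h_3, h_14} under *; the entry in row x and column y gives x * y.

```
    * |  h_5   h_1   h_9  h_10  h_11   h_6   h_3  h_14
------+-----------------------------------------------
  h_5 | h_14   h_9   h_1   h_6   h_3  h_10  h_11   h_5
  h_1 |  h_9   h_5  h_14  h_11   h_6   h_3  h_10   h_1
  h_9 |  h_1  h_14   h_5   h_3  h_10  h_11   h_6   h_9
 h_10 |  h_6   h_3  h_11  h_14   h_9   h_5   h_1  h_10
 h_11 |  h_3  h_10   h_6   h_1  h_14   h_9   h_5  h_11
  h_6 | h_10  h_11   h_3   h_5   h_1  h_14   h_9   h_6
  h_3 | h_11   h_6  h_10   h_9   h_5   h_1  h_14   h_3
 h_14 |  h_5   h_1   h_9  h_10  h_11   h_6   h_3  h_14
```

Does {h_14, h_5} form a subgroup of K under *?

{h_14, h_5} contains the identity h_14.
Checking products: every product of two elements of {h_14, h_5} (read from the table) lies in {h_14, h_5}, so the set is closed.
In a finite group, a nonempty closed subset is a subgroup. So {h_14, h_5} ≤ K.

Yes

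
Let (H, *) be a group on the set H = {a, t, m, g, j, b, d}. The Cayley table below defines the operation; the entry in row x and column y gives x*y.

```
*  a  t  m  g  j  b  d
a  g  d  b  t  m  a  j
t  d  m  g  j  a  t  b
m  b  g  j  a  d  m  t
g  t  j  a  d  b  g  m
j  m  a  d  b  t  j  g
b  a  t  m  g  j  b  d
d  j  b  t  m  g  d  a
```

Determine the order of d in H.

The identity element is b (its row matches the header).
d^1 = d
d^2 = d*d = a
d^3 = a*d = j
d^4 = j*d = g
d^5 = g*d = m
d^6 = m*d = t
d^7 = t*d = b
The first power of d equal to the identity is d^7, so ord(d) = 7.
(Structurally, H here is isomorphic to the cyclic group Z_7.)

7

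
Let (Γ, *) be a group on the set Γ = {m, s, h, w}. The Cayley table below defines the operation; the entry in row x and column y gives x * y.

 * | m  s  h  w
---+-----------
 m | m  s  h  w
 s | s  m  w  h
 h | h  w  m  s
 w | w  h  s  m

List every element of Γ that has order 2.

Identity is m. Compute the order of each non-identity element by repeated multiplication:
  s: s → m  (order 2)
  h: h → m  (order 2)
  w: w → m  (order 2)
Elements of order 2: {h, s, w}.

{h, s, w}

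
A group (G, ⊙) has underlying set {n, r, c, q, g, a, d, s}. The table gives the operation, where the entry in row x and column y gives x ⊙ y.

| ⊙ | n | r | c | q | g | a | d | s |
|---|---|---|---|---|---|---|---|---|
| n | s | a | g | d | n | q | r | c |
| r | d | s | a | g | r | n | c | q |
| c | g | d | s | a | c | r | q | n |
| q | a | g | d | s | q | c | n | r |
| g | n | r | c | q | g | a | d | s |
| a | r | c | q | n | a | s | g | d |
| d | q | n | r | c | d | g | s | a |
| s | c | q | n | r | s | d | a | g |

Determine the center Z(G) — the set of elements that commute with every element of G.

{g, s}

An element z is central iff its row equals its column in the table.
For a: a ⊙ n = r ≠ q = n ⊙ a, so a ∉ Z.
Checking each element this way leaves Z(G) = {g, s}.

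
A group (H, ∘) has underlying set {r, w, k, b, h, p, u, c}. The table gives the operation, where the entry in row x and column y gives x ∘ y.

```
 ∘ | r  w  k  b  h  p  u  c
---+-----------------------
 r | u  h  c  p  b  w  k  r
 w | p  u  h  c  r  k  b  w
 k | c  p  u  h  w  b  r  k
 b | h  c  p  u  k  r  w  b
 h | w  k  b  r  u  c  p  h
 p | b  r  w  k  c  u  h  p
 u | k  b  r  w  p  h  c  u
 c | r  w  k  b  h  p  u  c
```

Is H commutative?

No

k ∘ p = b but p ∘ k = w.
Since k and p do not commute, H is not abelian.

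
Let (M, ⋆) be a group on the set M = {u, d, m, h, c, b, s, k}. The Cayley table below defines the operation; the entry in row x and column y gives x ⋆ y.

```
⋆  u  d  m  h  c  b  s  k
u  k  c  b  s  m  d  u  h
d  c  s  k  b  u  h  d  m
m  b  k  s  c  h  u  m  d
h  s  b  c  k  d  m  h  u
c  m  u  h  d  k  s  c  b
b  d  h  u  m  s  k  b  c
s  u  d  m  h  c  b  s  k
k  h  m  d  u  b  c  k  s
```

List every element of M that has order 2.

Identity is s. Compute the order of each non-identity element by repeated multiplication:
  u: u → k → h → s  (order 4)
  d: d → s  (order 2)
  m: m → s  (order 2)
  h: h → k → u → s  (order 4)
  c: c → k → b → s  (order 4)
  b: b → k → c → s  (order 4)
  k: k → s  (order 2)
Elements of order 2: {d, k, m}.

{d, k, m}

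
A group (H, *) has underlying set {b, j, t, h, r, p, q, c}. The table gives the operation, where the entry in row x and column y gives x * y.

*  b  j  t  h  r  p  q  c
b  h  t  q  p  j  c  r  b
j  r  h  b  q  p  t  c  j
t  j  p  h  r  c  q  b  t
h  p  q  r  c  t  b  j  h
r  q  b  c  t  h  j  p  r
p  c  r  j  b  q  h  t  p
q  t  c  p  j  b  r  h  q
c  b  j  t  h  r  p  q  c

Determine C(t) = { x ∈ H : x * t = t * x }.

Compare row t with column t entry by entry.
h * t = r = t * h, so h commutes with t.
q * t = p but t * q = b, so q does not.
Collecting the elements that commute with t: C(t) = {c, h, r, t}.
(Structurally, H here is isomorphic to the quaternion group Q_8.)

{c, h, r, t}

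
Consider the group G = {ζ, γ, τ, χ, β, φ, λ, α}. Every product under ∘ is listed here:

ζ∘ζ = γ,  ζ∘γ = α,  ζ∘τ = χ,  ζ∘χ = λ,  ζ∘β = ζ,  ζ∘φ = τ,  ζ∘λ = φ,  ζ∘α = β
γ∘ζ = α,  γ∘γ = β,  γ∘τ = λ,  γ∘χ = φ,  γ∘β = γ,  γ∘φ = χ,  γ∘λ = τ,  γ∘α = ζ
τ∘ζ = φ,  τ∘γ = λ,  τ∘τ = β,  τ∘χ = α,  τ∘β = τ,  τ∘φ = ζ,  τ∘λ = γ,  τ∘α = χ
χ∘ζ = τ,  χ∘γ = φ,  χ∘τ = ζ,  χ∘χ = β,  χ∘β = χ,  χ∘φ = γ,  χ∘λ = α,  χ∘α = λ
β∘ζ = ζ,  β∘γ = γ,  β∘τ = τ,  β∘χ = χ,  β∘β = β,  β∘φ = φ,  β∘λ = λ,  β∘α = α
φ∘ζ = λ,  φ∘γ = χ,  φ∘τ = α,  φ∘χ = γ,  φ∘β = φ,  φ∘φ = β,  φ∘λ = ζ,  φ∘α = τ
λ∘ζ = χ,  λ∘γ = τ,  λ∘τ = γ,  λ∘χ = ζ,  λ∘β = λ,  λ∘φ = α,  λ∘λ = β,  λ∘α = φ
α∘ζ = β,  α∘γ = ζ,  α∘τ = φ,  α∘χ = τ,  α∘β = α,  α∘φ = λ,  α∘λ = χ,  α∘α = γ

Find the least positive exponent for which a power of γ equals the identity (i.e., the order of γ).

The identity element is β (its row matches the header).
γ^1 = γ
γ^2 = γ ∘ γ = β
The first power of γ equal to the identity is γ^2, so ord(γ) = 2.

2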